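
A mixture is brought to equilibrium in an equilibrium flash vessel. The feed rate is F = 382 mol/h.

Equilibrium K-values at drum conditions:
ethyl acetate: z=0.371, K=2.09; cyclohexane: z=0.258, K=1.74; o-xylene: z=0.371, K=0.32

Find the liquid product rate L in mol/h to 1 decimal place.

L = 180.1 mol/h

Let ψ = V/F and solve Σ zᵢ(Kᵢ−1)/(1+ψ(Kᵢ−1)) = 0.
Feasibility: ΣzᵢKᵢ = 1.343, Σzᵢ/Kᵢ = 1.485 — both > 1, two phases present.
Newton–Raphson from ψ = 0.31:
  ψ = 0.310: g = 0.1379, g' = -0.615 → ψ = 0.534
  ψ = 0.534: g = -0.0038, g' = -0.672 → ψ = 0.529
Converged at ψ = 0.529.
Then V = ψ·F = 0.5285·382 = 201.9 mol/h and L = F − V = 180.1 mol/h.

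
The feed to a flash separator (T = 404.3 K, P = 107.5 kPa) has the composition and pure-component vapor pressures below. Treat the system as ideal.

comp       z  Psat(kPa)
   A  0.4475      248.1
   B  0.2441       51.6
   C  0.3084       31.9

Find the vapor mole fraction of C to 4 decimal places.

Raoult's law: Kᵢ = Pᵢˢᵃᵗ/P = Pᵢˢᵃᵗ/107.5.
  K_A = 248.1/107.5 = 2.307907, K_B = 51.6/107.5 = 0.480000, K_C = 31.9/107.5 = 0.296744
Newton–Raphson from V/F = 0.5:
  V/F = 0.5000: g = -0.15216, g' = -0.7632 → V/F = 0.3006
  V/F = 0.3006: g = -0.00537, g' = -0.7324 → V/F = 0.2933
Converged at V/F = 0.2933.
Compositions from xᵢ = zᵢ/(1+V/F(Kᵢ−1)), yᵢ = Kᵢxᵢ:
  A: x = 0.3234, y = 0.7464
  B: x = 0.2880, y = 0.1383
  C: x = 0.3885, y = 0.1153

y_C = 0.1153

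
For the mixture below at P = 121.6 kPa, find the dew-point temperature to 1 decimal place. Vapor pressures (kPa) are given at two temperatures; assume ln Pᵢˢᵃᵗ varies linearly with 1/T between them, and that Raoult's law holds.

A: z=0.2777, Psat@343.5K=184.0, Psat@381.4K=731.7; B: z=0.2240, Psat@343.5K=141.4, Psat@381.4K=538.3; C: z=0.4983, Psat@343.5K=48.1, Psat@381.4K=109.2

T = 362.6 K

Dew-point temperature: Σzᵢ·P/Pᵢˢᵃᵗ(T) = 1. Interpolate ln Pᵢˢᵃᵗ = aᵢ + bᵢ/T.
  T = 343.5 K: ΣzᵢP/Pᵢˢᵃᵗ = 1.6359
  T = 381.4 K: ΣzᵢP/Pᵢˢᵃᵗ = 0.6516
  T = 362.4 K: ΣzᵢP/Pᵢˢᵃᵗ = 1.0037
  T = 371.9 K: ΣzᵢP/Pᵢˢᵃᵗ = 0.8034
  T = 367.1 K: ΣzᵢP/Pᵢˢᵃᵗ = 0.8974
  T = 364.8 K: ΣzᵢP/Pᵢˢᵃᵗ = 0.9475
Interpolating between 362.4 K and 364.8 K gives T ≈ 362.6 K.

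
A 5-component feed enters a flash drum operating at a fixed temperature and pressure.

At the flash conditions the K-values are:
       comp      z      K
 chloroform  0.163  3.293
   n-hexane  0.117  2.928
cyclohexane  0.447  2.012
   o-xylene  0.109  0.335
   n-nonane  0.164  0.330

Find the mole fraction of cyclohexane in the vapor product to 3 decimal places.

Newton iteration, ψ⁰ = 0.5:
  ψ = 0.500: g = 0.3155, g' = -0.775 → ψ = 0.907
  ψ = 0.907: g = -0.0234, g' = -1.057 → ψ = 0.885
  ψ = 0.885: g = -0.0005, g' = -1.009 → ψ = 0.884
Converged at ψ = 0.884.
Compositions from xᵢ = zᵢ/(1+ψ(Kᵢ−1)), yᵢ = Kᵢxᵢ:
  chloroform: x = 0.054, y = 0.177
  n-hexane: x = 0.043, y = 0.127
  cyclohexane: x = 0.236, y = 0.475
  o-xylene: x = 0.265, y = 0.089
  n-nonane: x = 0.402, y = 0.133

y_cyclohexane = 0.475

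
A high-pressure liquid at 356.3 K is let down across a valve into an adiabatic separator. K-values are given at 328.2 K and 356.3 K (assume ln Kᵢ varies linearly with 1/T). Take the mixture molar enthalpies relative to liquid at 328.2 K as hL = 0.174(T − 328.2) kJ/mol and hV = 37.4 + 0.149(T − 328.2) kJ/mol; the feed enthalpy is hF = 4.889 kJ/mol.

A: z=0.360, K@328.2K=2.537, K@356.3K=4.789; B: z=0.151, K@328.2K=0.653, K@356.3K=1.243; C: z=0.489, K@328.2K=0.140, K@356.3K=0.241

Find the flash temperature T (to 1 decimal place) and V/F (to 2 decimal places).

Adiabatic flash: solve Rachford–Rice at each trial T, then check hF = ψ·hV(T) + (1−ψ)·hL(T).
  T = 328.2 K: K = (2.537, 0.653, 0.140), RR gives ψ = 0.069, H_out = 2.564 kJ/mol
  T = 356.3 K: K = (4.789, 1.243, 0.241), RR gives ψ = 0.431, H_out = 20.697 kJ/mol
  T = 342.2 K: K = (3.527, 0.912, 0.186), RR gives ψ = 0.282, H_out = 12.901 kJ/mol
  T = 335.2 K: K = (3.002, 0.774, 0.162), RR gives ψ = 0.189, H_out = 8.257 kJ/mol
  T = 331.7 K: K = (2.762, 0.712, 0.151), RR gives ψ = 0.133, H_out = 5.583 kJ/mol
  T = 329.9 K: K = (2.645, 0.681, 0.145), RR gives ψ = 0.101, H_out = 4.081 kJ/mol
Linear interpolation between T = 329.9 (H_out = 4.081) and T = 331.7 (H_out = 5.583) on hF = 4.889 gives T ≈ 330.9 K, at which ψ = 0.12.

T = 330.9 K, V/F = 0.12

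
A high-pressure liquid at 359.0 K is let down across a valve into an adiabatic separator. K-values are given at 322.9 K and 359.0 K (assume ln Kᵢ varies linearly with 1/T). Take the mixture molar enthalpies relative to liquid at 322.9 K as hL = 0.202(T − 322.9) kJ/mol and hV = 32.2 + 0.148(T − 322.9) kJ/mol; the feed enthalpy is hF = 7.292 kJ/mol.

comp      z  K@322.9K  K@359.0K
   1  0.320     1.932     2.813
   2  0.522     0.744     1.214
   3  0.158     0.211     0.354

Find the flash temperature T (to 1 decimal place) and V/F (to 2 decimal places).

Adiabatic flash: solve Rachford–Rice at each trial T, then check hF = ψ·hV(T) + (1−ψ)·hL(T).
  T = 322.9 K: K = (1.932, 0.744, 0.211), RR gives ψ = 0.101, H_out = 3.248 kJ/mol
  T = 359.0 K: K = (2.813, 1.214, 0.354), RR gives ψ = 1.000, H_out = 37.543 kJ/mol
  T = 340.9 K: K = (2.353, 0.962, 0.277), RR gives ψ = 0.638, H_out = 23.561 kJ/mol
  T = 331.9 K: K = (2.138, 0.849, 0.243), RR gives ψ = 0.387, H_out = 14.077 kJ/mol
  T = 327.4 K: K = (2.034, 0.795, 0.226), RR gives ψ = 0.247, H_out = 8.803 kJ/mol
  T = 325.1 K: K = (1.981, 0.769, 0.218), RR gives ψ = 0.173, H_out = 5.999 kJ/mol
Linear interpolation between T = 325.1 (H_out = 5.999) and T = 327.4 (H_out = 8.803) on hF = 7.292 gives T ≈ 326.2 K, at which ψ = 0.21.

T = 326.2 K, V/F = 0.21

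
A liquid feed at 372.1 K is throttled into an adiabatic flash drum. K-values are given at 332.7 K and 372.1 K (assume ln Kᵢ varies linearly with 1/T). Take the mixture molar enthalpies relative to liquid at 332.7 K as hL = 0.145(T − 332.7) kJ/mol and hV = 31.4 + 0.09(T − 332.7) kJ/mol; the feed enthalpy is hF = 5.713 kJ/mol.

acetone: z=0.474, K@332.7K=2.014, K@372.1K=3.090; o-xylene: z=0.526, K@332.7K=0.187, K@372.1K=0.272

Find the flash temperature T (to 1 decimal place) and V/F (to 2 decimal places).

Adiabatic flash: solve Rachford–Rice at each trial T, then check hF = ψ·hV(T) + (1−ψ)·hL(T).
  T = 332.7 K: K = (2.014, 0.187), RR gives ψ = 0.064, H_out = 2.019 kJ/mol
  T = 372.1 K: K = (3.090, 0.272), RR gives ψ = 0.399, H_out = 17.389 kJ/mol
  T = 352.4 K: K = (2.525, 0.228), RR gives ψ = 0.269, H_out = 11.009 kJ/mol
  T = 342.5 K: K = (2.261, 0.207), RR gives ψ = 0.181, H_out = 6.992 kJ/mol
  T = 337.6 K: K = (2.136, 0.197), RR gives ψ = 0.127, H_out = 4.665 kJ/mol
  T = 340.1 K: K = (2.199, 0.202), RR gives ψ = 0.155, H_out = 5.887 kJ/mol
  T = 338.9 K: K = (2.169, 0.200), RR gives ψ = 0.142, H_out = 5.310 kJ/mol
Linear interpolation between T = 338.9 (H_out = 5.310) and T = 340.1 (H_out = 5.887) on hF = 5.713 gives T ≈ 339.7 K, at which ψ = 0.15.

T = 339.7 K, V/F = 0.15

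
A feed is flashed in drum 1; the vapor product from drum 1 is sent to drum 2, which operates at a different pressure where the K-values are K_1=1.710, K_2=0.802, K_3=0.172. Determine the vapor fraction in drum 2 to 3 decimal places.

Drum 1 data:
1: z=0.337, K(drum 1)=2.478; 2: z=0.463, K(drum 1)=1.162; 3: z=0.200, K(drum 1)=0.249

Drum 1:
Let ψ₁ = V/F and solve Σ zᵢ(Kᵢ−1)/(1+ψ₁(Kᵢ−1)) = 0.
Check two-phase: ΣzᵢKᵢ = 1.423 > 1 and Σzᵢ/Kᵢ = 1.338 > 1, so g(0) = 0.423 > 0 and g(1) = -0.338 < 0.
Newton iteration, ψ₁⁰ = 0.5:
  ψ₁ = 0.500: g = 0.1153, g' = -0.543 → ψ₁ = 0.712
  ψ₁ = 0.712: g = -0.0131, g' = -0.706 → ψ₁ = 0.694
  ψ₁ = 0.694: g = -0.0002, g' = -0.681 → ψ₁ = 0.693
Converged at ψ₁ = 0.693.
Drum-1 compositions:
  1: x = 0.166, y = 0.412
  2: x = 0.416, y = 0.484
  3: x = 0.417, y = 0.104
Drum-2 feed = drum-1 vapor: z₂ = (0.4124, 0.4837, 0.1039).
Drum 2:
Let ψ₂ = V/F and solve Σ zᵢ(Kᵢ−1)/(1+ψ₂(Kᵢ−1)) = 0.
Feasibility: ΣzᵢKᵢ = 1.111, Σzᵢ/Kᵢ = 1.448 — both > 1, two phases present.
Newton iteration, ψ₂⁰ = 0.66:
  ψ₂ = 0.660: g = -0.1005, g' = -0.468 → ψ₂ = 0.445
  ψ₂ = 0.445: g = -0.0188, g' = -0.322 → ψ₂ = 0.387
  ψ₂ = 0.387: g = -0.0005, g' = -0.304 → ψ₂ = 0.385
Converged at ψ₂ = 0.385.
  1: x = 0.324, y = 0.554
  2: x = 0.524, y = 0.420
  3: x = 0.153, y = 0.026

V/F (drum 2) = 0.385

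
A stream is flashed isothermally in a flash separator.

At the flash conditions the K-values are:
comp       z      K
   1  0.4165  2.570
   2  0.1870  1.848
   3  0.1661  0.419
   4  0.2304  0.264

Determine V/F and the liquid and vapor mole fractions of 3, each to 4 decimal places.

Rachford–Rice: g(V/F) = Σ zᵢ(Kᵢ−1)/(1+V/F(Kᵢ−1)) = 0.
g(0) = ΣzᵢKᵢ − 1 = 0.5464 and g(1) = 1 − Σzᵢ/Kᵢ = -0.5324, so a root lies in (0, 1).
Iterate (Newton) starting at V/F = 0.43:
  V/F = 0.4300: g = 0.12984, g' = -0.8049 → V/F = 0.5913
  V/F = 0.5913: g = -0.00254, g' = -0.8571 → V/F = 0.5884
Converged at V/F = 0.5884.
Compositions from xᵢ = zᵢ/(1+V/F(Kᵢ−1)), yᵢ = Kᵢxᵢ:
  1: x = 0.2165, y = 0.5564
  2: x = 0.1248, y = 0.2305
  3: x = 0.2524, y = 0.1057
  4: x = 0.4064, y = 0.1073

V/F = 0.5884, x_3 = 0.2524, y_3 = 0.1057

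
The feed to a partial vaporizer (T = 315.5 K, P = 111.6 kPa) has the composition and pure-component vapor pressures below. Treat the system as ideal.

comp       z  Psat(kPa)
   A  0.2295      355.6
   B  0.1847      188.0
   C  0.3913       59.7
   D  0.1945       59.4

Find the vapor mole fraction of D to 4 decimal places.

y_D = 0.1317

Raoult's law: Kᵢ = Pᵢˢᵃᵗ/P = Pᵢˢᵃᵗ/111.6.
  K_A = 355.6/111.6 = 3.186380, K_B = 188.0/111.6 = 1.684588, K_C = 59.7/111.6 = 0.534946, K_D = 59.4/111.6 = 0.532258
Material balance + equilibrium reduce to Σ zᵢ(Kᵢ−1)/(1+V/F(Kᵢ−1)) = 0.
Feasibility: ΣzᵢKᵢ = 1.3553, Σzᵢ/Kᵢ = 1.2786 — both > 1, two phases present.
Iterate (Newton) starting at V/F = 0.34:
  V/F = 0.3400: g = 0.06605, g' = -0.5975 → V/F = 0.4506
  V/F = 0.4506: g = 0.00393, g' = -0.5327 → V/F = 0.4579
  V/F = 0.4579: g = 0.00001, g' = -0.5296 → V/F = 0.4580
Converged at V/F = 0.4580.
Compositions from xᵢ = zᵢ/(1+V/F(Kᵢ−1)), yᵢ = Kᵢxᵢ:
  A: x = 0.1147, y = 0.3654
  B: x = 0.1406, y = 0.2369
  C: x = 0.4972, y = 0.2660
  D: x = 0.2475, y = 0.1317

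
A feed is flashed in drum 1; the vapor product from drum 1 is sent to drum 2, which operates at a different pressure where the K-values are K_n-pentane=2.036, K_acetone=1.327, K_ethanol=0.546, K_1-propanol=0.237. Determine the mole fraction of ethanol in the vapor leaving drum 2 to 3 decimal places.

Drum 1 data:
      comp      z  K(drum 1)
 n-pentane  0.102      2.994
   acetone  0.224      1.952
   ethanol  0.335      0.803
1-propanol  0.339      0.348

Drum 1:
Material balance + equilibrium reduce to Σ zᵢ(Kᵢ−1)/(1+ψ₁(Kᵢ−1)) = 0.
Check two-phase: ΣzᵢKᵢ = 1.130 > 1 and Σzᵢ/Kᵢ = 1.540 > 1, so g(0) = 0.130 > 0 and g(1) = -0.540 < 0.
Newton–Raphson from ψ₁ = 0.5:
  ψ₁ = 0.500: g = -0.1548, g' = -0.528 → ψ₁ = 0.207
  ψ₁ = 0.207: g = -0.0021, g' = -0.552 → ψ₁ = 0.203
Converged at ψ₁ = 0.203.
Drum-1 compositions:
  n-pentane: x = 0.073, y = 0.217
  acetone: x = 0.188, y = 0.366
  ethanol: x = 0.349, y = 0.280
  1-propanol: x = 0.391, y = 0.136
Drum-2 feed = drum-1 vapor: z₂ = (0.2174, 0.3664, 0.2802, 0.1360).
Drum 2:
Newton–Raphson from ψ₂ = 0.5:
  ψ₂ = 0.500: g = -0.0810, g' = -0.434 → ψ₂ = 0.313
  ψ₂ = 0.313: g = -0.0060, g' = -0.380 → ψ₂ = 0.298
Converged at ψ₂ = 0.298.
  n-pentane: x = 0.166, y = 0.338
  acetone: x = 0.334, y = 0.443
  ethanol: x = 0.324, y = 0.177
  1-propanol: x = 0.176, y = 0.042

y_ethanol (drum 2) = 0.177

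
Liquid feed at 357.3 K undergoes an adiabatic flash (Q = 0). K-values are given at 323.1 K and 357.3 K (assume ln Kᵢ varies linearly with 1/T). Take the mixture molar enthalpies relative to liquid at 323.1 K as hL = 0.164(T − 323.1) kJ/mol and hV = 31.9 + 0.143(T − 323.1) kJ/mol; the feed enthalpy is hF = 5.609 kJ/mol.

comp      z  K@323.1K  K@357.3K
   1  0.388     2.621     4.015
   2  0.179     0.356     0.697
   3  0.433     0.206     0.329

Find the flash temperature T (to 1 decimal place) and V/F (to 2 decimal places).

T = 325.4 K, V/F = 0.16

Adiabatic flash: solve Rachford–Rice at each trial T, then check hF = ψ·hV(T) + (1−ψ)·hL(T).
  T = 323.1 K: K = (2.621, 0.356, 0.206), RR gives ψ = 0.139, H_out = 4.441 kJ/mol
  T = 357.3 K: K = (4.015, 0.697, 0.329), RR gives ψ = 0.467, H_out = 20.156 kJ/mol
  T = 340.2 K: K = (3.279, 0.507, 0.263), RR gives ψ = 0.311, H_out = 12.598 kJ/mol
  T = 331.6 K: K = (2.938, 0.426, 0.234), RR gives ψ = 0.229, H_out = 8.659 kJ/mol
  T = 327.4 K: K = (2.779, 0.390, 0.220), RR gives ψ = 0.186, H_out = 6.630 kJ/mol
  T = 325.2 K: K = (2.698, 0.373, 0.213), RR gives ψ = 0.163, H_out = 5.526 kJ/mol
Linear interpolation between T = 325.2 (H_out = 5.526) and T = 327.4 (H_out = 6.630) on hF = 5.609 gives T ≈ 325.4 K, at which ψ = 0.16.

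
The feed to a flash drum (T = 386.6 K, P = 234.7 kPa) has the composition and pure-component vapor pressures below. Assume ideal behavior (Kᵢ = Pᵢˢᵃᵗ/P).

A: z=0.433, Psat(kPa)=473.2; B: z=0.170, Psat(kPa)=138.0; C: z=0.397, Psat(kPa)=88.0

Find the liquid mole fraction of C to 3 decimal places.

x_C = 0.457

Raoult's law: Kᵢ = Pᵢˢᵃᵗ/P = Pᵢˢᵃᵗ/234.7.
  K_A = 473.2/234.7 = 2.01619, K_B = 138.0/234.7 = 0.58798, K_C = 88.0/234.7 = 0.37495
Newton iteration, V/F⁰ = 0.6:
  V/F = 0.600: g = -0.2168, g' = -0.621 → V/F = 0.251
  V/F = 0.251: g = -0.0217, g' = -0.538 → V/F = 0.210
  V/F = 0.210: g = 0.0001, g' = -0.544 → V/F = 0.211
Converged at V/F = 0.211.
Compositions from xᵢ = zᵢ/(1+V/F(Kᵢ−1)), yᵢ = Kᵢxᵢ:
  A: x = 0.357, y = 0.719
  B: x = 0.186, y = 0.109
  C: x = 0.457, y = 0.171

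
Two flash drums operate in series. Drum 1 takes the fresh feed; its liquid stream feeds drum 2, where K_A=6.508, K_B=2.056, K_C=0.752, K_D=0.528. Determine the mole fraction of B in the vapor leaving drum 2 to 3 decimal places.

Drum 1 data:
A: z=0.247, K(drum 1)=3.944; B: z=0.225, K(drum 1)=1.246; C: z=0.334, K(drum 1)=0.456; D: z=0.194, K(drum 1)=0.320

Drum 1:
Iterate (Newton) starting at ψ₁ = 0.5:
  ψ₁ = 0.500: g = -0.1060, g' = -0.754 → ψ₁ = 0.359
  ψ₁ = 0.359: g = 0.0038, g' = -0.827 → ψ₁ = 0.364
Converged at ψ₁ = 0.364.
Drum-1 compositions:
  A: x = 0.119, y = 0.470
  B: x = 0.207, y = 0.257
  C: x = 0.416, y = 0.190
  D: x = 0.258, y = 0.082
Drum-2 feed = drum-1 liquid: z₂ = (0.1192, 0.2065, 0.4164, 0.2578).
Drum 2:
Iterate (Newton) starting at ψ₂ = 0.41:
  ψ₂ = 0.410: g = 0.0879, g' = -0.573 → ψ₂ = 0.563
  ψ₂ = 0.563: g = 0.0110, g' = -0.447 → ψ₂ = 0.588
Converged at ψ₂ = 0.588.
  A: x = 0.028, y = 0.183
  B: x = 0.127, y = 0.262
  C: x = 0.488, y = 0.367
  D: x = 0.357, y = 0.188

y_B (drum 2) = 0.262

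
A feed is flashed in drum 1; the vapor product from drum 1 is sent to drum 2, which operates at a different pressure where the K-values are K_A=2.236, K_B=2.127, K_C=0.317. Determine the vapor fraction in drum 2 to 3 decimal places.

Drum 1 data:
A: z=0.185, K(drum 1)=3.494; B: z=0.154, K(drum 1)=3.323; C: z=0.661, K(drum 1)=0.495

Drum 1:
Rachford–Rice: g(ψ₁) = Σ zᵢ(Kᵢ−1)/(1+ψ₁(Kᵢ−1)) = 0.
Check two-phase: ΣzᵢKᵢ = 1.485 > 1 and Σzᵢ/Kᵢ = 1.435 > 1, so g(0) = 0.485 > 0 and g(1) = -0.435 < 0.
Iterate (Newton) starting at ψ₁ = 0.5:
  ψ₁ = 0.500: g = -0.0757, g' = -0.707 → ψ₁ = 0.393
  ψ₁ = 0.393: g = 0.0036, g' = -0.783 → ψ₁ = 0.398
Converged at ψ₁ = 0.398.
Drum-1 compositions:
  A: x = 0.093, y = 0.325
  B: x = 0.080, y = 0.266
  C: x = 0.827, y = 0.409
Drum-2 feed = drum-1 vapor: z₂ = (0.3246, 0.2660, 0.4094).
Drum 2:
Material balance + equilibrium reduce to Σ zᵢ(Kᵢ−1)/(1+ψ₂(Kᵢ−1)) = 0.
Feasibility: ΣzᵢKᵢ = 1.421, Σzᵢ/Kᵢ = 1.562 — both > 1, two phases present.
Newton–Raphson from ψ₂ = 0.5:
  ψ₂ = 0.500: g = 0.0151, g' = -0.768 → ψ₂ = 0.520
Converged at ψ₂ = 0.520.
  A: x = 0.198, y = 0.442
  B: x = 0.168, y = 0.357
  C: x = 0.635, y = 0.201

V/F (drum 2) = 0.520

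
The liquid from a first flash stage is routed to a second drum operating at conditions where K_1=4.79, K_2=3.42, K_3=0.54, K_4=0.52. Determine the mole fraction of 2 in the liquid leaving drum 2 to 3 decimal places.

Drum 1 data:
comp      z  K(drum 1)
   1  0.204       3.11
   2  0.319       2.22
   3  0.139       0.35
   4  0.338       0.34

x_2 (drum 2) = 0.104

Drum 1:
Material balance + equilibrium reduce to Σ zᵢ(Kᵢ−1)/(1+ψ₁(Kᵢ−1)) = 0.
Check two-phase: ΣzᵢKᵢ = 1.506 > 1 and Σzᵢ/Kᵢ = 1.601 > 1, so g(0) = 0.506 > 0 and g(1) = -0.601 < 0.
Newton–Raphson from ψ₁ = 0.5:
  ψ₁ = 0.500: g = -0.0156, g' = -0.855 → ψ₁ = 0.482
Converged at ψ₁ = 0.482.
Drum-1 compositions:
  1: x = 0.101, y = 0.315
  2: x = 0.201, y = 0.446
  3: x = 0.202, y = 0.071
  4: x = 0.496, y = 0.168
Drum-2 feed = drum-1 liquid: z₂ = (0.1012, 0.2009, 0.2024, 0.4955).
Drum 2:
Rachford–Rice: g(ψ₂) = Σ zᵢ(Kᵢ−1)/(1+ψ₂(Kᵢ−1)) = 0.
Feasibility: ΣzᵢKᵢ = 1.539, Σzᵢ/Kᵢ = 1.408 — both > 1, two phases present.
Iterate (Newton) starting at ψ₂ = 0.67:
  ψ₂ = 0.670: g = -0.1914, g' = -0.625 → ψ₂ = 0.364
  ψ₂ = 0.364: g = 0.0198, g' = -0.819 → ψ₂ = 0.388
Converged at ψ₂ = 0.388.
  1: x = 0.041, y = 0.196
  2: x = 0.104, y = 0.354
  3: x = 0.246, y = 0.133
  4: x = 0.609, y = 0.317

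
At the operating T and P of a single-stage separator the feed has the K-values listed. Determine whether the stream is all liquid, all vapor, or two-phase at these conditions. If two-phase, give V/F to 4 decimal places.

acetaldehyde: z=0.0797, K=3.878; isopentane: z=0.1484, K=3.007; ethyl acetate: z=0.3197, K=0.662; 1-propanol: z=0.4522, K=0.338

two-phase, V/F = 0.0943

ΣzᵢKᵢ = 1.1198; Σzᵢ/Kᵢ = 1.8907.
Both exceed 1, so a two-phase solution exists.
Let ψ = V/F and solve Σ zᵢ(Kᵢ−1)/(1+ψ(Kᵢ−1)) = 0.
Newton–Raphson from ψ = 0.5:
  ψ = 0.5000: g = -0.33480, g' = -0.7556 → ψ = 0.0569
  ψ = 0.0569: g = 0.04317, g' = -1.2209 → ψ = 0.0923
  ψ = 0.0923: g = 0.00220, g' = -1.1015 → ψ = 0.0942
Converged at ψ = 0.0943.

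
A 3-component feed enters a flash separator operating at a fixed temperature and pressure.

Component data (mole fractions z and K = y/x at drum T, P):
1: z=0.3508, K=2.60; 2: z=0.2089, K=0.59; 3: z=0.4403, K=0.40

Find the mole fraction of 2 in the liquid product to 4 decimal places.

Material balance + equilibrium reduce to Σ zᵢ(Kᵢ−1)/(1+β(Kᵢ−1)) = 0.
Check two-phase: ΣzᵢKᵢ = 1.2115 > 1 and Σzᵢ/Kᵢ = 1.5897 > 1, so g(0) = 0.2115 > 0 and g(1) = -0.5897 < 0.
Iterate (Newton) starting at β = 0.5:
  β = 0.5000: g = -0.17331, g' = -0.6562 → β = 0.2359
  β = 0.2359: g = 0.00493, g' = -0.7314 → β = 0.2426
  β = 0.2426: g = 0.00002, g' = -0.7264 → β = 0.2427
Converged at β = 0.2427.
Compositions from xᵢ = zᵢ/(1+β(Kᵢ−1)), yᵢ = Kᵢxᵢ:
  1: x = 0.2527, y = 0.6570
  2: x = 0.2320, y = 0.1369
  3: x = 0.5153, y = 0.2061

x_2 = 0.2320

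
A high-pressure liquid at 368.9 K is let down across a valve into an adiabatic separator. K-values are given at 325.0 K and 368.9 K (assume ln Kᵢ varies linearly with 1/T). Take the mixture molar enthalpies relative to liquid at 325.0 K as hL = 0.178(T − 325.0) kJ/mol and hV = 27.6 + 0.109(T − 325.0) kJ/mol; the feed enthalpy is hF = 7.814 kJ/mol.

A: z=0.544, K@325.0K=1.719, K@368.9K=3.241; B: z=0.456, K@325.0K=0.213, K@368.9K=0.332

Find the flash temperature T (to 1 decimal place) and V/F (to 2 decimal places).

Adiabatic flash: solve Rachford–Rice at each trial T, then check hF = ψ·hV(T) + (1−ψ)·hL(T).
  T = 325.0 K: K = (1.719, 0.213), RR gives ψ = 0.057, H_out = 1.574 kJ/mol
  T = 368.9 K: K = (3.241, 0.332), RR gives ψ = 0.611, H_out = 22.824 kJ/mol
  T = 346.9 K: K = (2.406, 0.270), RR gives ψ = 0.421, H_out = 14.869 kJ/mol
  T = 335.9 K: K = (2.043, 0.240), RR gives ψ = 0.279, H_out = 9.436 kJ/mol
  T = 330.4 K: K = (1.875, 0.226), RR gives ψ = 0.182, H_out = 5.925 kJ/mol
  T = 333.1 K: K = (1.957, 0.233), RR gives ψ = 0.233, H_out = 7.739 kJ/mol
  T = 334.5 K: K = (2.000, 0.237), RR gives ψ = 0.257, H_out = 8.608 kJ/mol
Linear interpolation between T = 333.1 (H_out = 7.739) and T = 334.5 (H_out = 8.608) on hF = 7.814 gives T ≈ 333.2 K, at which ψ = 0.23.

T = 333.2 K, V/F = 0.23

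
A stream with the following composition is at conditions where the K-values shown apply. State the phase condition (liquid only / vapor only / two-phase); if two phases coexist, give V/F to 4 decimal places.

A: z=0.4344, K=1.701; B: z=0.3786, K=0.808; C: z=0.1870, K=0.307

ΣzᵢKᵢ = 1.1022; Σzᵢ/Kᵢ = 1.3331.
Both exceed 1, so a two-phase solution exists.
Let ψ = V/F and solve Σ zᵢ(Kᵢ−1)/(1+ψ(Kᵢ−1)) = 0.
Iterate (Newton) starting at ψ = 0.37:
  ψ = 0.3700: g = -0.01073, g' = -0.3132 → ψ = 0.3357
  ψ = 0.3357: g = -0.00009, g' = -0.3083 → ψ = 0.3355
Converged at ψ = 0.3355.

two-phase, V/F = 0.3355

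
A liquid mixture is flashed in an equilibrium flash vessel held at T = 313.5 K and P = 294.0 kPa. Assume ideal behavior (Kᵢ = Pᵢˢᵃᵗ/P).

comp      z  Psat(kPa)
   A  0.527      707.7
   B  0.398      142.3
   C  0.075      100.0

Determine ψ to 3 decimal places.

ψ = 0.637

Raoult's law: Kᵢ = Pᵢˢᵃᵗ/P = Pᵢˢᵃᵗ/294.0.
  K_A = 707.7/294.0 = 2.40714, K_B = 142.3/294.0 = 0.48401, K_C = 100.0/294.0 = 0.34014
Material balance + equilibrium reduce to Σ zᵢ(Kᵢ−1)/(1+ψ(Kᵢ−1)) = 0.
g(0) = ΣzᵢKᵢ − 1 = 0.487 and g(1) = 1 − Σzᵢ/Kᵢ = -0.262, so a root lies in (0, 1).
Newton–Raphson from ψ = 0.5:
  ψ = 0.500: g = 0.0847, g' = -0.625 → ψ = 0.636
  ψ = 0.636: g = 0.0007, g' = -0.622 → ψ = 0.637
Converged at ψ = 0.637.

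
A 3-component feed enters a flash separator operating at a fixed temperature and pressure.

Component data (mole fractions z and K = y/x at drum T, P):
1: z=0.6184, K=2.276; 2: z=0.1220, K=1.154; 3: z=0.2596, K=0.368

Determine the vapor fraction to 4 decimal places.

ψ = 0.9042

Newton iteration, ψ⁰ = 0.5:
  ψ = 0.5000: g = 0.25931, g' = -0.5994 → ψ = 0.9326
  ψ = 0.9326: g = -0.02287, g' = -0.8272 → ψ = 0.9050
  ψ = 0.9050: g = -0.00060, g' = -0.7850 → ψ = 0.9042
Converged at ψ = 0.9042.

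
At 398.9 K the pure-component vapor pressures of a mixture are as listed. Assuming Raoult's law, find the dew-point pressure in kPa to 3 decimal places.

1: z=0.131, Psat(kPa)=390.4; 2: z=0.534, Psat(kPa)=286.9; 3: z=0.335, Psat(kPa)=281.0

Pdew = 295.072 kPa

At the dew point ψ → 1, so Σzᵢ/Kᵢ = 1 with Kᵢ = Pᵢˢᵃᵗ/P ⇒ 1/P = Σzᵢ/Pᵢˢᵃᵗ.
1/P = 0.131/390.4 + 0.534/286.9 + 0.335/281.0 = 0.003389 ⇒ P = 295.072 kPa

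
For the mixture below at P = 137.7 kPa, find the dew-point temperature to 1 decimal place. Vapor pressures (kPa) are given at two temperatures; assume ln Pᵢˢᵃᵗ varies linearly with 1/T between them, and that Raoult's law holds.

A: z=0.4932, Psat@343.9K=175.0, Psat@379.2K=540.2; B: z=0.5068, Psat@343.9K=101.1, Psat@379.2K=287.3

T = 346.2 K

Dew-point temperature: Σzᵢ·P/Pᵢˢᵃᵗ(T) = 1. Interpolate ln Pᵢˢᵃᵗ = aᵢ + bᵢ/T.
  T = 343.9 K: ΣzᵢP/Pᵢˢᵃᵗ = 1.0783
  T = 379.2 K: ΣzᵢP/Pᵢˢᵃᵗ = 0.3686
  T = 361.5 K: ΣzᵢP/Pᵢˢᵃᵗ = 0.6150
  T = 352.7 K: ΣzᵢP/Pᵢˢᵃᵗ = 0.8086
  T = 348.3 K: ΣzᵢP/Pᵢˢᵃᵗ = 0.9321
  T = 346.1 K: ΣzᵢP/Pᵢˢᵃᵗ = 1.0021
Interpolating between 346.1 K and 348.3 K gives T ≈ 346.2 K.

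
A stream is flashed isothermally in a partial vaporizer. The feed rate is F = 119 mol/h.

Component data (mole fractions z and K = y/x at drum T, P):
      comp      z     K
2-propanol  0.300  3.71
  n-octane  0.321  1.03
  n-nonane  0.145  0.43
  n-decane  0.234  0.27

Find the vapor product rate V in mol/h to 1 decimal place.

Material balance + equilibrium reduce to Σ zᵢ(Kᵢ−1)/(1+ψ(Kᵢ−1)) = 0.
Check two-phase: ΣzᵢKᵢ = 1.569 > 1 and Σzᵢ/Kᵢ = 1.596 > 1, so g(0) = 0.569 > 0 and g(1) = -0.596 < 0.
Newton iteration, ψ⁰ = 0.44:
  ψ = 0.440: g = 0.0184, g' = -0.813 → ψ = 0.463
Converged at ψ = 0.463.
Then V = ψ·F = 0.4627·119 = 55.1 mol/h and L = F − V = 63.9 mol/h.

V = 55.1 mol/h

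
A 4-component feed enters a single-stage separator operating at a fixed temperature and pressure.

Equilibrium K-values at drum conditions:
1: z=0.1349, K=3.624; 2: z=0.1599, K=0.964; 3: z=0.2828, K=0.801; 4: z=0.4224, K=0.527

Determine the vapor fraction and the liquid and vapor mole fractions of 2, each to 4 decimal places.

Newton iteration, ψ⁰ = 0.5:
  ψ = 0.5000: g = -0.17694, g' = -0.3499 → ψ = 0.0000
  ψ = 0.0000: g = 0.09215, g' = -1.0347 → ψ = 0.0891
  ψ = 0.0891: g = 0.01528, g' = -0.7251 → ψ = 0.1101
  ψ = 0.1101: g = 0.00053, g' = -0.6761 → ψ = 0.1109
Converged at ψ = 0.1109.
Compositions from xᵢ = zᵢ/(1+ψ(Kᵢ−1)), yᵢ = Kᵢxᵢ:
  1: x = 0.1045, y = 0.3787
  2: x = 0.1605, y = 0.1548
  3: x = 0.2892, y = 0.2316
  4: x = 0.4458, y = 0.2349

ψ = 0.1109, x_2 = 0.1605, y_2 = 0.1548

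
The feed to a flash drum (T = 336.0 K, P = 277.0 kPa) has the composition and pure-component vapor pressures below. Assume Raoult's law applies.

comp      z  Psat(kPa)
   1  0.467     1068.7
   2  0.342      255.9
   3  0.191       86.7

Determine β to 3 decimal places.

Raoult's law: Kᵢ = Pᵢˢᵃᵗ/P = Pᵢˢᵃᵗ/277.0.
  K_1 = 1068.7/277.0 = 3.85812, K_2 = 255.9/277.0 = 0.92383, K_3 = 86.7/277.0 = 0.31300
Rachford–Rice: g(β) = Σ zᵢ(Kᵢ−1)/(1+β(Kᵢ−1)) = 0.
g(0) = ΣzᵢKᵢ − 1 = 1.177 and g(1) = 1 − Σzᵢ/Kᵢ = -0.101, so a root lies in (0, 1).
Iterate (Newton) starting at β = 0.38:
  β = 0.380: g = 0.4354, g' = -1.044 → β = 0.797
  β = 0.797: g = 0.0893, g' = -0.798 → β = 0.909
  β = 0.909: g = -0.0066, g' = -0.936 → β = 0.902
Converged at β = 0.902.

β = 0.902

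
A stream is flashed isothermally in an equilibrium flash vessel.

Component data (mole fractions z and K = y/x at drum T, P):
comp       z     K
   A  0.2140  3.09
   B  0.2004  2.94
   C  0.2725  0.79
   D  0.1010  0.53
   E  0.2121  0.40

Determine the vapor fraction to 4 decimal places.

ψ = 0.6815

Let ψ = V/F and solve Σ zᵢ(Kᵢ−1)/(1+ψ(Kᵢ−1)) = 0.
g(0) = ΣzᵢKᵢ − 1 = 0.6041 and g(1) = 1 − Σzᵢ/Kᵢ = -0.2032, so a root lies in (0, 1).
Newton iteration, ψ⁰ = 0.53:
  ψ = 0.5300: g = 0.08968, g' = -0.6127 → ψ = 0.6764
  ψ = 0.6764: g = 0.00298, g' = -0.5821 → ψ = 0.6815
Converged at ψ = 0.6815.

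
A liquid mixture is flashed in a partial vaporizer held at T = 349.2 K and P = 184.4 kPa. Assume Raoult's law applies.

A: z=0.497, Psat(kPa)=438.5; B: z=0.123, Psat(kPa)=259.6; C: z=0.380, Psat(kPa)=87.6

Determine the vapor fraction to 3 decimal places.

Raoult's law: Kᵢ = Pᵢˢᵃᵗ/P = Pᵢˢᵃᵗ/184.4.
  K_A = 438.5/184.4 = 2.37798, K_B = 259.6/184.4 = 1.40781, K_C = 87.6/184.4 = 0.47505
Newton iteration, ψ⁰ = 0.42:
  ψ = 0.420: g = 0.2207, g' = -0.566 → ψ = 0.810
  ψ = 0.810: g = 0.0143, g' = -0.539 → ψ = 0.837
  ψ = 0.837: g = -0.0001, g' = -0.548 → ψ = 0.836
Converged at ψ = 0.836.

ψ = 0.836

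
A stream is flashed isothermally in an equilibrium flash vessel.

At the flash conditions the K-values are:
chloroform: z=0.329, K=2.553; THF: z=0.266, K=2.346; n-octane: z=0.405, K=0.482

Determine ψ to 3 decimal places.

Material balance + equilibrium reduce to Σ zᵢ(Kᵢ−1)/(1+ψ(Kᵢ−1)) = 0.
Check two-phase: ΣzᵢKᵢ = 1.659 > 1 and Σzᵢ/Kᵢ = 1.083 > 1, so g(0) = 0.659 > 0 and g(1) = -0.083 < 0.
Newton–Raphson from ψ = 0.59:
  ψ = 0.590: g = 0.1641, g' = -0.591 → ψ = 0.868
  ψ = 0.868: g = 0.0018, g' = -0.605 → ψ = 0.871
Converged at ψ = 0.871.

ψ = 0.871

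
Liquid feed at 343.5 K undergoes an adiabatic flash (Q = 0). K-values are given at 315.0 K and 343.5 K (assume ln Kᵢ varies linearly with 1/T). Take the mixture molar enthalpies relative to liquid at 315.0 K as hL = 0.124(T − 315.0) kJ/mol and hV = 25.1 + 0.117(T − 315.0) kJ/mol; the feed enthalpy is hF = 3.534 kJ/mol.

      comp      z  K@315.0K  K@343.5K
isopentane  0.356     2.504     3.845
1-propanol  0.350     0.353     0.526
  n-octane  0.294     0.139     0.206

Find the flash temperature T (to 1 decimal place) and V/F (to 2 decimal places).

Adiabatic flash: solve Rachford–Rice at each trial T, then check hF = ψ·hV(T) + (1−ψ)·hL(T).
  T = 315.0 K: K = (2.504, 0.353, 0.139), RR gives ψ = 0.049, H_out = 1.242 kJ/mol
  T = 343.5 K: K = (3.845, 0.526, 0.206), RR gives ψ = 0.338, H_out = 11.944 kJ/mol
  T = 329.2 K: K = (3.129, 0.434, 0.171), RR gives ψ = 0.213, H_out = 7.091 kJ/mol
  T = 322.1 K: K = (2.806, 0.392, 0.154), RR gives ψ = 0.139, H_out = 4.362 kJ/mol
  T = 318.6 K: K = (2.655, 0.373, 0.147), RR gives ψ = 0.097, H_out = 2.885 kJ/mol
  T = 320.4 K: K = (2.732, 0.383, 0.151), RR gives ψ = 0.119, H_out = 3.657 kJ/mol
Linear interpolation between T = 318.6 (H_out = 2.885) and T = 320.4 (H_out = 3.657) on hF = 3.534 gives T ≈ 320.1 K, at which ψ = 0.12.

T = 320.1 K, V/F = 0.12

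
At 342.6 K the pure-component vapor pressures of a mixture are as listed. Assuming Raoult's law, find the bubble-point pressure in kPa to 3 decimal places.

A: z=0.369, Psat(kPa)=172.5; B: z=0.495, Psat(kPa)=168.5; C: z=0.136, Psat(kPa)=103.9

At the bubble point ψ → 0, so ΣzᵢKᵢ = 1 with Kᵢ = Pᵢˢᵃᵗ/P ⇒ P = ΣzᵢPᵢˢᵃᵗ.
P = 0.369·172.5 + 0.495·168.5 + 0.136·103.9 = 161.190 kPa

Pbub = 161.190 kPa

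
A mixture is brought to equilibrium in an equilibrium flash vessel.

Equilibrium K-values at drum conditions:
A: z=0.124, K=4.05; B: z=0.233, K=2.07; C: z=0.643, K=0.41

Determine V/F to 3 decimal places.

V/F = 0.211

Newton iteration, V/F⁰ = 0.51:
  V/F = 0.510: g = -0.2334, g' = -0.746 → V/F = 0.197
  V/F = 0.197: g = 0.0126, g' = -0.918 → V/F = 0.211
Converged at V/F = 0.211.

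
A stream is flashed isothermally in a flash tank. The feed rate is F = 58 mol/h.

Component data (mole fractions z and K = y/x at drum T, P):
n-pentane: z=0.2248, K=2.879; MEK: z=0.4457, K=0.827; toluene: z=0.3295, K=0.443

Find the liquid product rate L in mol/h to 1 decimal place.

L = 44.2 mol/h

Rachford–Rice: g(ψ) = Σ zᵢ(Kᵢ−1)/(1+ψ(Kᵢ−1)) = 0.
Feasibility: ΣzᵢKᵢ = 1.1618, Σzᵢ/Kᵢ = 1.3608 — both > 1, two phases present.
Iterate (Newton) starting at ψ = 0.45:
  ψ = 0.4500: g = -0.09966, g' = -0.4308 → ψ = 0.2186
  ψ = 0.2186: g = 0.01028, g' = -0.5457 → ψ = 0.2375
  ψ = 0.2375: g = 0.00015, g' = -0.5297 → ψ = 0.2378
Converged at ψ = 0.2378.
Then V = ψ·F = 0.2378·58 = 13.8 mol/h and L = F − V = 44.2 mol/h.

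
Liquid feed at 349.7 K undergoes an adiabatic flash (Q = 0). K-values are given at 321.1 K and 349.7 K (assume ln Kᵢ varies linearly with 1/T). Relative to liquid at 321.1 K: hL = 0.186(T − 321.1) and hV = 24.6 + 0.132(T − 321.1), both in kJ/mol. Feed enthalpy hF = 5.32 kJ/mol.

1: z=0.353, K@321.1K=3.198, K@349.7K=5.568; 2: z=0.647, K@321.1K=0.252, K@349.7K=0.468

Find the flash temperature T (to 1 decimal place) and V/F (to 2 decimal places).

Adiabatic flash: solve Rachford–Rice at each trial T, then check hF = ψ·hV(T) + (1−ψ)·hL(T).
  T = 321.1 K: K = (3.198, 0.252), RR gives ψ = 0.178, H_out = 4.368 kJ/mol
  T = 349.7 K: K = (5.568, 0.468), RR gives ψ = 0.522, H_out = 17.352 kJ/mol
  T = 335.4 K: K = (4.270, 0.348), RR gives ψ = 0.344, H_out = 10.845 kJ/mol
  T = 328.2 K: K = (3.703, 0.297), RR gives ψ = 0.263, H_out = 7.682 kJ/mol
  T = 324.6 K: K = (3.441, 0.273), RR gives ψ = 0.221, H_out = 6.039 kJ/mol
  T = 322.9 K: K = (3.321, 0.263), RR gives ψ = 0.200, H_out = 5.239 kJ/mol
Linear interpolation between T = 322.9 (H_out = 5.239) and T = 324.6 (H_out = 6.039) on hF = 5.32 gives T ≈ 323.1 K, at which ψ = 0.20.

T = 323.1 K, V/F = 0.20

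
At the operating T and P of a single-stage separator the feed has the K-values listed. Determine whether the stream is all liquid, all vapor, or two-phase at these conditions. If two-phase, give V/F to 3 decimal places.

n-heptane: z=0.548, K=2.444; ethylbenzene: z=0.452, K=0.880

all vapor

ΣzᵢKᵢ = 1.737; Σzᵢ/Kᵢ = 0.738.
Since Σzᵢ/Kᵢ < 1 the mixture is above its dew point — single vapor phase.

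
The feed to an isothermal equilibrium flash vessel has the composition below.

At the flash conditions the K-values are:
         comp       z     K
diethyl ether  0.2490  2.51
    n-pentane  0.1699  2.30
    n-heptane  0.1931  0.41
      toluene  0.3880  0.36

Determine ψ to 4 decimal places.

ψ = 0.2634

Newton iteration, ψ⁰ = 0.52:
  ψ = 0.5200: g = -0.19414, g' = -0.7773 → ψ = 0.2702
  ψ = 0.2702: g = -0.00531, g' = -0.7711 → ψ = 0.2633
  ψ = 0.2633: g = 0.00001, g' = -0.7741 → ψ = 0.2634
Converged at ψ = 0.2634.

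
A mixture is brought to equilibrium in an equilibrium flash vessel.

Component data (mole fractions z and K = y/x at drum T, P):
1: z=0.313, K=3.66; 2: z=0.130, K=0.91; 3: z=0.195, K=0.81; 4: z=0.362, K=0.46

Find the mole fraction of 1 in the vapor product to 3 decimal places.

y_1 = 0.460

Rachford–Rice: g(ψ) = Σ zᵢ(Kᵢ−1)/(1+ψ(Kᵢ−1)) = 0.
Check two-phase: ΣzᵢKᵢ = 1.588 > 1 and Σzᵢ/Kᵢ = 1.256 > 1, so g(0) = 0.588 > 0 and g(1) = -0.256 < 0.
Iterate (Newton) starting at ψ = 0.5:
  ψ = 0.500: g = 0.0364, g' = -0.616 → ψ = 0.559
  ψ = 0.559: g = 0.0010, g' = -0.585 → ψ = 0.561
Converged at ψ = 0.561.
Compositions from xᵢ = zᵢ/(1+ψ(Kᵢ−1)), yᵢ = Kᵢxᵢ:
  1: x = 0.126, y = 0.460
  2: x = 0.137, y = 0.125
  3: x = 0.218, y = 0.177
  4: x = 0.519, y = 0.239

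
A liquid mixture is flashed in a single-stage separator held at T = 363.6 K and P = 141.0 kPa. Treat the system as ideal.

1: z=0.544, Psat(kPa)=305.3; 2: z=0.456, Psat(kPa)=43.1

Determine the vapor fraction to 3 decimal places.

ψ = 0.392

Raoult's law: Kᵢ = Pᵢˢᵃᵗ/P = Pᵢˢᵃᵗ/141.0.
  K_1 = 305.3/141.0 = 2.16525, K_2 = 43.1/141.0 = 0.30567
Rachford–Rice: g(ψ) = Σ zᵢ(Kᵢ−1)/(1+ψ(Kᵢ−1)) = 0.
g(0) = ΣzᵢKᵢ − 1 = 0.317 and g(1) = 1 − Σzᵢ/Kᵢ = -0.743, so a root lies in (0, 1).
Binary case is linear: z₁(K₁−1)(1+ψ(K₂−1)) + z₂(K₂−1)(1+ψ(K₁−1)) = 0
⇒ ψ = [z₁(K₁−1)+z₂(K₂−1)] / [−(K₁−1)(K₂−1)] = 0.3173/0.8091 = 0.392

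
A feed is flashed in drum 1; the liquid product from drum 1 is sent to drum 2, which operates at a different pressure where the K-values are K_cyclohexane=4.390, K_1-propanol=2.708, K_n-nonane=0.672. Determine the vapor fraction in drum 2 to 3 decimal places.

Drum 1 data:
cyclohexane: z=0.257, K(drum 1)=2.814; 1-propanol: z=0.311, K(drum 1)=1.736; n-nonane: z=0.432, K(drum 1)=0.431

Drum 1:
Material balance + equilibrium reduce to Σ zᵢ(Kᵢ−1)/(1+ψ₁(Kᵢ−1)) = 0.
g(0) = ΣzᵢKᵢ − 1 = 0.449 and g(1) = 1 − Σzᵢ/Kᵢ = -0.273, so a root lies in (0, 1).
Iterate (Newton) starting at ψ₁ = 0.5:
  ψ₁ = 0.500: g = 0.0682, g' = -0.596 → ψ₁ = 0.615
Converged at ψ₁ = 0.615.
Drum-1 compositions:
  cyclohexane: x = 0.122, y = 0.342
  1-propanol: x = 0.214, y = 0.372
  n-nonane: x = 0.664, y = 0.286
Drum-2 feed = drum-1 liquid: z₂ = (0.1215, 0.2141, 0.6644).
Drum 2:
Newton–Raphson from ψ₂ = 0.5:
  ψ₂ = 0.500: g = 0.0895, g' = -0.476 → ψ₂ = 0.688
  ψ₂ = 0.688: g = 0.0104, g' = -0.377 → ψ₂ = 0.715
  ψ₂ = 0.715: g = 0.0001, g' = -0.368 → ψ₂ = 0.716
Converged at ψ₂ = 0.716.
  cyclohexane: x = 0.035, y = 0.156
  1-propanol: x = 0.096, y = 0.261
  n-nonane: x = 0.868, y = 0.583

V/F (drum 2) = 0.716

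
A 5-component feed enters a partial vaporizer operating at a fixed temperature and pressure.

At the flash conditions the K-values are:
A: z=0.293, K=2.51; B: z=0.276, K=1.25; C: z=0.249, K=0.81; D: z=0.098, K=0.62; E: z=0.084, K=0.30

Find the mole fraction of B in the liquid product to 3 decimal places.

x_B = 0.228

Material balance + equilibrium reduce to Σ zᵢ(Kᵢ−1)/(1+ψ(Kᵢ−1)) = 0.
Feasibility: ΣzᵢKᵢ = 1.368, Σzᵢ/Kᵢ = 1.083 — both > 1, two phases present.
Iterate (Newton) starting at ψ = 0.5:
  ψ = 0.500: g = 0.1247, g' = -0.360 → ψ = 0.846
  ψ = 0.846: g = -0.0042, g' = -0.432 → ψ = 0.836
Converged at ψ = 0.836.
Compositions from xᵢ = zᵢ/(1+ψ(Kᵢ−1)), yᵢ = Kᵢxᵢ:
  A: x = 0.129, y = 0.325
  B: x = 0.228, y = 0.285
  C: x = 0.296, y = 0.240
  D: x = 0.144, y = 0.089
  E: x = 0.203, y = 0.061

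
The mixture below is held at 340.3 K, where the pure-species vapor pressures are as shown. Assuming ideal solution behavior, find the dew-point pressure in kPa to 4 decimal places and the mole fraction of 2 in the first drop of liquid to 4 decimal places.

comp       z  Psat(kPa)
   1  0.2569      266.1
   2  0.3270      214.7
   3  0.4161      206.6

At the dew point ψ → 1, so Σzᵢ/Kᵢ = 1 with Kᵢ = Pᵢˢᵃᵗ/P ⇒ 1/P = Σzᵢ/Pᵢˢᵃᵗ.
1/P = 0.2569/266.1 + 0.3270/214.7 + 0.4161/206.6 = 0.0045025 ⇒ P = 222.0979 kPa
xᵢ = zᵢP/Pᵢˢᵃᵗ ⇒ x_2 = 0.3270·222.0979/214.7 = 0.3383

Pdew = 222.0979 kPa, x_2 = 0.3383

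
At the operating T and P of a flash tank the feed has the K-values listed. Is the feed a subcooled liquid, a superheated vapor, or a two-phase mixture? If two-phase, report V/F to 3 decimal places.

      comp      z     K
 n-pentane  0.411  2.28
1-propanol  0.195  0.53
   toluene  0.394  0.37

two-phase, V/F = 0.250

ΣzᵢKᵢ = 1.186; Σzᵢ/Kᵢ = 1.613.
Both exceed 1, so a two-phase solution exists.
Iterate (Newton) starting at ψ = 0.41:
  ψ = 0.410: g = -0.1032, g' = -0.640 → ψ = 0.249
  ψ = 0.249: g = 0.0009, g' = -0.663 → ψ = 0.250
Converged at ψ = 0.250.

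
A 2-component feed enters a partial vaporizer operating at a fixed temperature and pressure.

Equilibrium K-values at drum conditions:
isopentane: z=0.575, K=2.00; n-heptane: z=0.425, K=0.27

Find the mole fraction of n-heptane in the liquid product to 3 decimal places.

Binary case is linear: z₁(K₁−1)(1+V/F(K₂−1)) + z₂(K₂−1)(1+V/F(K₁−1)) = 0
⇒ V/F = [z₁(K₁−1)+z₂(K₂−1)] / [−(K₁−1)(K₂−1)] = 0.2647/0.7300 = 0.363
Compositions from xᵢ = zᵢ/(1+V/F(Kᵢ−1)), yᵢ = Kᵢxᵢ:
  isopentane: x = 0.422, y = 0.844
  n-heptane: x = 0.578, y = 0.156

x_n-heptane = 0.578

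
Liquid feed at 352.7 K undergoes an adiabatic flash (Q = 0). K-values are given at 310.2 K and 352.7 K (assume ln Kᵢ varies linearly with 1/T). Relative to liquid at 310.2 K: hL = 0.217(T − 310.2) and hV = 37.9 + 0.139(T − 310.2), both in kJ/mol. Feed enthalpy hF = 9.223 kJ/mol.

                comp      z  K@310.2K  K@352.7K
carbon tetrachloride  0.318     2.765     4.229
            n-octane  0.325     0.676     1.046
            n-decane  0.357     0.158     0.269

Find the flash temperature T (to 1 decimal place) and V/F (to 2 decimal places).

Adiabatic flash: solve Rachford–Rice at each trial T, then check hF = ψ·hV(T) + (1−ψ)·hL(T).
  T = 310.2 K: K = (2.765, 0.676, 0.158), RR gives ψ = 0.139, H_out = 5.268 kJ/mol
  T = 352.7 K: K = (4.229, 1.046, 0.269), RR gives ψ = 0.496, H_out = 26.373 kJ/mol
  T = 331.4 K: K = (3.465, 0.852, 0.210), RR gives ψ = 0.330, H_out = 16.562 kJ/mol
  T = 320.8 K: K = (3.107, 0.762, 0.183), RR gives ψ = 0.240, H_out = 11.198 kJ/mol
  T = 315.5 K: K = (2.934, 0.718, 0.170), RR gives ψ = 0.191, H_out = 8.321 kJ/mol
  T = 318.1 K: K = (3.018, 0.740, 0.176), RR gives ψ = 0.216, H_out = 9.752 kJ/mol
  T = 316.8 K: K = (2.976, 0.729, 0.173), RR gives ψ = 0.204, H_out = 9.042 kJ/mol
Linear interpolation between T = 316.8 (H_out = 9.042) and T = 318.1 (H_out = 9.752) on hF = 9.223 gives T ≈ 317.1 K, at which ψ = 0.21.

T = 317.1 K, V/F = 0.21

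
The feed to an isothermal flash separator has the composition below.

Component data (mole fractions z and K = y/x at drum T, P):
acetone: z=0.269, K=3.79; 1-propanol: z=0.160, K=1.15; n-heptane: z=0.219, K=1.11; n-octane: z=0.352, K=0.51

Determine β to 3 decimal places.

Material balance + equilibrium reduce to Σ zᵢ(Kᵢ−1)/(1+β(Kᵢ−1)) = 0.
Check two-phase: ΣzᵢKᵢ = 1.626 > 1 and Σzᵢ/Kᵢ = 1.098 > 1, so g(0) = 0.626 > 0 and g(1) = -0.098 < 0.
Newton iteration, β⁰ = 0.41:
  β = 0.410: g = 0.1799, g' = -0.594 → β = 0.713
  β = 0.713: g = 0.0300, g' = -0.439 → β = 0.781
  β = 0.781: g = 0.0002, g' = -0.434 → β = 0.782
Converged at β = 0.782.

β = 0.782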